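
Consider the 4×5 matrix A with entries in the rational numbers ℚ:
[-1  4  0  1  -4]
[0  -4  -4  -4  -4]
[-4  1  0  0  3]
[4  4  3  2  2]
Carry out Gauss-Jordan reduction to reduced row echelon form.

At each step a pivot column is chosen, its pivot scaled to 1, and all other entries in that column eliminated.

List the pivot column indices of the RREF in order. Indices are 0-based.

step 1: normalize row 0 (÷-1) = (1, -4, 0, -1, 4)
  row 2: subtract -4×row0 = (0, -15, 0, -4, 19)
  row 3: subtract 4×row0 = (0, 20, 3, 6, -14)
step 2: normalize row 1 (÷-4) = (0, 1, 1, 1, 1)
  row 0: subtract -4×row1 = (1, 0, 4, 3, 8)
  row 2: subtract -15×row1 = (0, 0, 15, 11, 34)
  row 3: subtract 20×row1 = (0, 0, -17, -14, -34)
step 3: normalize row 2 (÷15) = (0, 0, 1, 11/15, 34/15)
  row 0: subtract 4×row2 = (1, 0, 0, 1/15, -16/15)
  row 1: subtract 1×row2 = (0, 1, 0, 4/15, -19/15)
  row 3: subtract -17×row2 = (0, 0, 0, -23/15, 68/15)
step 4: normalize row 3 (÷-23/15) = (0, 0, 0, 1, -68/23)
  row 0: subtract 1/15×row3 = (1, 0, 0, 0, -20/23)
  row 1: subtract 4/15×row3 = (0, 1, 0, 0, -11/23)
  row 2: subtract 11/15×row3 = (0, 0, 1, 0, 102/23)

pivot columns: 0, 1, 2, 3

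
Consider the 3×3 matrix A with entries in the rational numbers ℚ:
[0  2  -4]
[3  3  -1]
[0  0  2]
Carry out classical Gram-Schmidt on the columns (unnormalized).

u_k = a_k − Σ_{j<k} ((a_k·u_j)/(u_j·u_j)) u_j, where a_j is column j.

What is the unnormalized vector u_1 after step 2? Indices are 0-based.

u_1 = (2, 0, 0)

Step 1: u_0 = a_0 = (0, 3, 0).
Step 2: u_1 = a_1 − (1)·u_0 = (2, 0, 0).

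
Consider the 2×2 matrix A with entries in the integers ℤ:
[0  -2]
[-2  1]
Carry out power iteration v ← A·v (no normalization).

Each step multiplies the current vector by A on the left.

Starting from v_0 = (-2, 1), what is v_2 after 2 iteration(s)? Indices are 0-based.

v_2 = (-10, 9)

v_0 = (-2, 1).
v_1 = A·v_0 = (-2, 5).
v_2 = A·v_1 = (-10, 9).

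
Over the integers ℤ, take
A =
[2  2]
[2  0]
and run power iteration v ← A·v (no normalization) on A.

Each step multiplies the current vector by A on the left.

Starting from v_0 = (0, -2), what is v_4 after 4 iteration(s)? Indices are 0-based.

v_0 = (0, -2).
v_1 = A·v_0 = (-4, 0).
v_2 = A·v_1 = (-8, -8).
v_3 = A·v_2 = (-32, -16).
v_4 = A·v_3 = (-96, -64).

v_4 = (-96, -64)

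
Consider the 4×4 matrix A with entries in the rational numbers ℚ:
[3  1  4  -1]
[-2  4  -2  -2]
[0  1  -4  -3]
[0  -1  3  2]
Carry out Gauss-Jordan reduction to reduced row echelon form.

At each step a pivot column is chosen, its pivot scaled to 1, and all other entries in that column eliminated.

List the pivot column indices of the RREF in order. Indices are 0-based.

[1] R0 /= 3  ⇒  (1, 1/3, 4/3, -1/3)
     R1 -= -2·R0  ⇒  (0, 14/3, 2/3, -8/3)
[2] R1 /= 14/3  ⇒  (0, 1, 1/7, -4/7)
     R0 -= 1/3·R1  ⇒  (1, 0, 9/7, -1/7)
     R2 -= 1·R1  ⇒  (0, 0, -29/7, -17/7)
     R3 -= -1·R1  ⇒  (0, 0, 22/7, 10/7)
[3] R2 /= -29/7  ⇒  (0, 0, 1, 17/29)
     R0 -= 9/7·R2  ⇒  (1, 0, 0, -26/29)
     R1 -= 1/7·R2  ⇒  (0, 1, 0, -19/29)
     R3 -= 22/7·R2  ⇒  (0, 0, 0, -12/29)
[4] R3 /= -12/29  ⇒  (0, 0, 0, 1)
     R0 -= -26/29·R3  ⇒  (1, 0, 0, 0)
     R1 -= -19/29·R3  ⇒  (0, 1, 0, 0)
     R2 -= 17/29·R3  ⇒  (0, 0, 1, 0)

pivot columns: 0, 1, 2, 3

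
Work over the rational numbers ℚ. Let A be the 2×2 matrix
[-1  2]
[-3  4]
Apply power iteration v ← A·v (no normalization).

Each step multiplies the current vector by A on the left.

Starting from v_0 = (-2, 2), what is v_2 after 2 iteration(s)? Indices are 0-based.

v_0 = (-2, 2).
v_1 = A·v_0 = (6, 14).
v_2 = A·v_1 = (22, 38).

v_2 = (22, 38)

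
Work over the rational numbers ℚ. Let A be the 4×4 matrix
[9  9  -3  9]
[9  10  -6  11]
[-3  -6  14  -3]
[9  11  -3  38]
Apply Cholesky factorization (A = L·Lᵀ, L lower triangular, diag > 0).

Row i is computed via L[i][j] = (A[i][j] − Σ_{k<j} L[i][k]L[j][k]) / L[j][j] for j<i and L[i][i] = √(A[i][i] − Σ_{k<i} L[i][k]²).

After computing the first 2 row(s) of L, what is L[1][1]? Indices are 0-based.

Step 1: L[0][0] = √(9) = 3.
  L[1][0] = (9) / L[0][0] = 3.
Step 2: L[1][1] = √(1) = 1.

L[1][1] = 1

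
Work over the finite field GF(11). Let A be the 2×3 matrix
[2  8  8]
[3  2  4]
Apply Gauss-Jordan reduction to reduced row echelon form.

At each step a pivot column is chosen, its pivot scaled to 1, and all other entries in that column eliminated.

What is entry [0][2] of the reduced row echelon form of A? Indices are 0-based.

step 1: normalize row 0 (÷2) = (1, 4, 4)
  row 1: subtract 3×row0 = (0, 1, 3)
step 2: normalize row 1 (÷1) = (0, 1, 3)
  row 0: subtract 4×row1 = (1, 0, 3)

M[0][2] = 3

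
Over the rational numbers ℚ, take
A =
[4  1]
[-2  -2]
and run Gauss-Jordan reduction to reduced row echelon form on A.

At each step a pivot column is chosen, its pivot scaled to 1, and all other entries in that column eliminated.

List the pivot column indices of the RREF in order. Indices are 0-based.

[1] R0 /= 4  ⇒  (1, 1/4)
     R1 -= -2·R0  ⇒  (0, -3/2)
[2] R1 /= -3/2  ⇒  (0, 1)
     R0 -= 1/4·R1  ⇒  (1, 0)

pivot columns: 0, 1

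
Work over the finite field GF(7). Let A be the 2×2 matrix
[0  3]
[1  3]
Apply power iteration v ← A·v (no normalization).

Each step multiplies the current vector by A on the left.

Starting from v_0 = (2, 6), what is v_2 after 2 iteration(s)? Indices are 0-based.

v_0 = (2, 6).
v_1 = A·v_0 = (4, 6).
v_2 = A·v_1 = (4, 1).

v_2 = (4, 1)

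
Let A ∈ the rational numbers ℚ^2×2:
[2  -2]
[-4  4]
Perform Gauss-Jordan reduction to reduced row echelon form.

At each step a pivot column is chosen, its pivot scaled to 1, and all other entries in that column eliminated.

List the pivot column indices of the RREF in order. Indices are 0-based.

step 1: normalize row 0 (÷2) = (1, -1)
  row 1: subtract -4×row0 = (0, 0)
skip col 1 (zero from row 1)

pivot columns: 0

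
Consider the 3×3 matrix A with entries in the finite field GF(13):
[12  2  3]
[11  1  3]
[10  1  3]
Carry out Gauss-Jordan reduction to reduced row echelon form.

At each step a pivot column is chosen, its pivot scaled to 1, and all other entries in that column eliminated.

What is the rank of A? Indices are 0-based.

rank = 3

pivot(0,0)=12: scale R0 → (1, 11, 10)
  clear (1,0): R1 −= (11)R0 → (0, 10, 10)
  clear (2,0): R2 −= (10)R0 → (0, 8, 7)
pivot(1,1)=10: scale R1 → (0, 1, 1)
  clear (0,1): R0 −= (11)R1 → (1, 0, 12)
  clear (2,1): R2 −= (8)R1 → (0, 0, 12)
pivot(2,2)=12: scale R2 → (0, 0, 1)
  clear (0,2): R0 −= (12)R2 → (1, 0, 0)
  clear (1,2): R1 −= (1)R2 → (0, 1, 0)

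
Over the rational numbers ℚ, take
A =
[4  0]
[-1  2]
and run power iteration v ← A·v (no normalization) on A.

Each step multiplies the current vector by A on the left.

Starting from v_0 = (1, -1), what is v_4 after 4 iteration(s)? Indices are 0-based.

v_4 = (256, -136)

v_0 = (1, -1).
v_1 = A·v_0 = (4, -3).
v_2 = A·v_1 = (16, -10).
v_3 = A·v_2 = (64, -36).
v_4 = A·v_3 = (256, -136).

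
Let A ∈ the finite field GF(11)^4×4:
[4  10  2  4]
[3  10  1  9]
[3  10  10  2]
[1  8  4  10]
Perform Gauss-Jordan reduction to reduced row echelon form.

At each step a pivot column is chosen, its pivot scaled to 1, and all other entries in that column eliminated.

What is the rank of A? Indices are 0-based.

rank = 4

[1] R0 /= 4  ⇒  (1, 8, 6, 1)
     R1 -= 3·R0  ⇒  (0, 8, 5, 6)
     R2 -= 3·R0  ⇒  (0, 8, 3, 10)
     R3 -= 1·R0  ⇒  (0, 0, 9, 9)
[2] R1 /= 8  ⇒  (0, 1, 2, 9)
     R0 -= 8·R1  ⇒  (1, 0, 1, 6)
     R2 -= 8·R1  ⇒  (0, 0, 9, 4)
[3] R2 /= 9  ⇒  (0, 0, 1, 9)
     R0 -= 1·R2  ⇒  (1, 0, 0, 8)
     R1 -= 2·R2  ⇒  (0, 1, 0, 2)
     R3 -= 9·R2  ⇒  (0, 0, 0, 5)
[4] R3 /= 5  ⇒  (0, 0, 0, 1)
     R0 -= 8·R3  ⇒  (1, 0, 0, 0)
     R1 -= 2·R3  ⇒  (0, 1, 0, 0)
     R2 -= 9·R3  ⇒  (0, 0, 1, 0)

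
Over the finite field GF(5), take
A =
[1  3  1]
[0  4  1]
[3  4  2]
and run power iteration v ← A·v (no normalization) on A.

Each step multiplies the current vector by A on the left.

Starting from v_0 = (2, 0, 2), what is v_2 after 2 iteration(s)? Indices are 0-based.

v_0 = (2, 0, 2).
v_1 = A·v_0 = (4, 2, 0).
v_2 = A·v_1 = (0, 3, 0).

v_2 = (0, 3, 0)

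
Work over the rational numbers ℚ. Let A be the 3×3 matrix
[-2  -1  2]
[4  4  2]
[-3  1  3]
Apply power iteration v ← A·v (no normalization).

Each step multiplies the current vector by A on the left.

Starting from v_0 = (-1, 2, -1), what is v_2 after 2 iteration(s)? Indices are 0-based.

v_0 = (-1, 2, -1).
v_1 = A·v_0 = (-2, 2, 2).
v_2 = A·v_1 = (6, 4, 14).

v_2 = (6, 4, 14)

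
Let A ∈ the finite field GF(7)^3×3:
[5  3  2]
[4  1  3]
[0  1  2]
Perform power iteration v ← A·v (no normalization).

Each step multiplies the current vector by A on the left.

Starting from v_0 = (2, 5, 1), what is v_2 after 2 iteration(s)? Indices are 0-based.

v_0 = (2, 5, 1).
v_1 = A·v_0 = (6, 2, 0).
v_2 = A·v_1 = (1, 5, 2).

v_2 = (1, 5, 2)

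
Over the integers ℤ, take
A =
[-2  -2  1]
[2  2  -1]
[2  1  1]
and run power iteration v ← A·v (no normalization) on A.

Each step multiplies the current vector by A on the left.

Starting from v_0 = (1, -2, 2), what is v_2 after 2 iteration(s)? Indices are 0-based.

v_2 = (2, -2, 6)

v_0 = (1, -2, 2).
v_1 = A·v_0 = (4, -4, 2).
v_2 = A·v_1 = (2, -2, 6).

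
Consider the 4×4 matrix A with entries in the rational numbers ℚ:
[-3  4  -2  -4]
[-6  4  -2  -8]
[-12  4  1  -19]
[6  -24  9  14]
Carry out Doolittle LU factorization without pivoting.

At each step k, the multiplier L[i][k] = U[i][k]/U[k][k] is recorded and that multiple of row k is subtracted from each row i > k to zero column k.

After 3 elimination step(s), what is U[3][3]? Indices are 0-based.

U[3][3] = 3

[col 0] pivot -3
  R1 -= 2*R0 → (0, -4, 2, 0)  (L[1][0] := 2)
  R2 -= 4*R0 → (0, -12, 9, -3)  (L[2][0] := 4)
  R3 -= -2*R0 → (0, -16, 5, 6)  (L[3][0] := -2)
[col 1] pivot -4
  R2 -= 3*R1 → (0, 0, 3, -3)  (L[2][1] := 3)
  R3 -= 4*R1 → (0, 0, -3, 6)  (L[3][1] := 4)
[col 2] pivot 3
  R3 -= -1*R2 → (0, 0, 0, 3)  (L[3][2] := -1)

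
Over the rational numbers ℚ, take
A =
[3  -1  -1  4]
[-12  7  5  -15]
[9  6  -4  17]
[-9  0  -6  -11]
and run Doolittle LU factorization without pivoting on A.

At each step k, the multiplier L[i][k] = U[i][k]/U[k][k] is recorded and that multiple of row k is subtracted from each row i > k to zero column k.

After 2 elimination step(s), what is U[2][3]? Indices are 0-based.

Step 1: pivot at (0,0) is 3.
  row1 ← row1 − (-4)·row0  ⇒  L[1][0]=-4, U row1=(0, 3, 1, 1)
  row2 ← row2 − (3)·row0  ⇒  L[2][0]=3, U row2=(0, 9, -1, 5)
  row3 ← row3 − (-3)·row0  ⇒  L[3][0]=-3, U row3=(0, -3, -9, 1)
Step 2: pivot at (1,1) is 3.
  row2 ← row2 − (3)·row1  ⇒  L[2][1]=3, U row2=(0, 0, -4, 2)
  row3 ← row3 − (-1)·row1  ⇒  L[3][1]=-1, U row3=(0, 0, -8, 2)

U[2][3] = 2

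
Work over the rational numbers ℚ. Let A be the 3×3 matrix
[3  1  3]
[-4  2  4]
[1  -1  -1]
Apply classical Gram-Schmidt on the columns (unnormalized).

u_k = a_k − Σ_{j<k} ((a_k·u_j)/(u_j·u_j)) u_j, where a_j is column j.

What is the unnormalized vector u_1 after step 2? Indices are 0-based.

u_1 = (22/13, 14/13, -10/13)

Step 1: u_0 = a_0 = (3, -4, 1).
Step 2: u_1 = a_1 − (-3/13)·u_0 = (22/13, 14/13, -10/13).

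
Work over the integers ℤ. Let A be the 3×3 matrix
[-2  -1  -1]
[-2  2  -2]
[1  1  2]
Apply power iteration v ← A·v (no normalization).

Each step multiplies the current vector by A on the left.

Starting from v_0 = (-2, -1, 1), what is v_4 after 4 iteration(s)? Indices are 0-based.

v_4 = (-25, -22, -2)

v_0 = (-2, -1, 1).
v_1 = A·v_0 = (4, 0, -1).
v_2 = A·v_1 = (-7, -6, 2).
v_3 = A·v_2 = (18, -2, -9).
v_4 = A·v_3 = (-25, -22, -2).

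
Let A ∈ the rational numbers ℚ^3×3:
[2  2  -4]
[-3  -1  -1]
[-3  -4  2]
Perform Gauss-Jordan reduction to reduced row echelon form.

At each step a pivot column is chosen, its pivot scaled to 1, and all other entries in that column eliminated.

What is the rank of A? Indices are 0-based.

pivot(0,0)=2: scale R0 → (1, 1, -2)
  clear (1,0): R1 −= (-3)R0 → (0, 2, -7)
  clear (2,0): R2 −= (-3)R0 → (0, -1, -4)
pivot(1,1)=2: scale R1 → (0, 1, -7/2)
  clear (0,1): R0 −= (1)R1 → (1, 0, 3/2)
  clear (2,1): R2 −= (-1)R1 → (0, 0, -15/2)
pivot(2,2)=-15/2: scale R2 → (0, 0, 1)
  clear (0,2): R0 −= (3/2)R2 → (1, 0, 0)
  clear (1,2): R1 −= (-7/2)R2 → (0, 1, 0)

rank = 3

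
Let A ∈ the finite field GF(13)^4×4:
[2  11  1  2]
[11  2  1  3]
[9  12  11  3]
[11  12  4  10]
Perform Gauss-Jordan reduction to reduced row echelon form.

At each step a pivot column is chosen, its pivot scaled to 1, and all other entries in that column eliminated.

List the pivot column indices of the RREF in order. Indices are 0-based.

pivot columns: 0, 1, 2, 3

[1] R0 /= 2  ⇒  (1, 12, 7, 1)
     R1 -= 11·R0  ⇒  (0, 0, 2, 5)
     R2 -= 9·R0  ⇒  (0, 8, 0, 7)
     R3 -= 11·R0  ⇒  (0, 10, 5, 12)
[2] R1 <-> R2
[2] R1 /= 8  ⇒  (0, 1, 0, 9)
     R0 -= 12·R1  ⇒  (1, 0, 7, 10)
     R3 -= 10·R1  ⇒  (0, 0, 5, 0)
[3] R2 /= 2  ⇒  (0, 0, 1, 9)
     R0 -= 7·R2  ⇒  (1, 0, 0, 12)
     R3 -= 5·R2  ⇒  (0, 0, 0, 7)
[4] R3 /= 7  ⇒  (0, 0, 0, 1)
     R0 -= 12·R3  ⇒  (1, 0, 0, 0)
     R1 -= 9·R3  ⇒  (0, 1, 0, 0)
     R2 -= 9·R3  ⇒  (0, 0, 1, 0)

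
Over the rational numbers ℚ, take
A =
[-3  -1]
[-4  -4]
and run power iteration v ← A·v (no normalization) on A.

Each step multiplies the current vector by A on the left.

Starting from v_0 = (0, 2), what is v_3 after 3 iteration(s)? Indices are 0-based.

v_3 = (-82, -216)

v_0 = (0, 2).
v_1 = A·v_0 = (-2, -8).
v_2 = A·v_1 = (14, 40).
v_3 = A·v_2 = (-82, -216).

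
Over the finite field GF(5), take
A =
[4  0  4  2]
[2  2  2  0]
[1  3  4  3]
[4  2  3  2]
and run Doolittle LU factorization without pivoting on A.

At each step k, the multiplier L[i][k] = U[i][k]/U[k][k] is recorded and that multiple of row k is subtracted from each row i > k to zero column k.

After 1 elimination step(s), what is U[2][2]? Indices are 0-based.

k=0: U[0][0]=4
  eliminate (1,0): mult=3, new row 1: (0, 2, 0, 4); set L[1][0]=3
  eliminate (2,0): mult=4, new row 2: (0, 3, 3, 0); set L[2][0]=4
  eliminate (3,0): mult=1, new row 3: (0, 2, 4, 0); set L[3][0]=1

U[2][2] = 3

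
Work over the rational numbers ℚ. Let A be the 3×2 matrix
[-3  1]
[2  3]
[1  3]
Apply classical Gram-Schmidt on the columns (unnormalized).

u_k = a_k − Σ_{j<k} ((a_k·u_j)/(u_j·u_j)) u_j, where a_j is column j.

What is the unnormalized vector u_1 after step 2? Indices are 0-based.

Step 1: u_0 = a_0 = (-3, 2, 1).
Step 2: u_1 = a_1 − (3/7)·u_0 = (16/7, 15/7, 18/7).

u_1 = (16/7, 15/7, 18/7)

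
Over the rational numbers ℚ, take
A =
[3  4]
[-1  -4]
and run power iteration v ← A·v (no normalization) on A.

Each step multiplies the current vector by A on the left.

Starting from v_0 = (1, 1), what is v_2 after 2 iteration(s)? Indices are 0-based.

v_0 = (1, 1).
v_1 = A·v_0 = (7, -5).
v_2 = A·v_1 = (1, 13).

v_2 = (1, 13)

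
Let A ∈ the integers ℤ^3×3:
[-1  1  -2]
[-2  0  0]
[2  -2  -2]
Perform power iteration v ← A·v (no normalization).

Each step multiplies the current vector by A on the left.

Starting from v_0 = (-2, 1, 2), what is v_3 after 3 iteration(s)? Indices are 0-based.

v_0 = (-2, 1, 2).
v_1 = A·v_0 = (-1, 4, -10).
v_2 = A·v_1 = (25, 2, 10).
v_3 = A·v_2 = (-43, -50, 26).

v_3 = (-43, -50, 26)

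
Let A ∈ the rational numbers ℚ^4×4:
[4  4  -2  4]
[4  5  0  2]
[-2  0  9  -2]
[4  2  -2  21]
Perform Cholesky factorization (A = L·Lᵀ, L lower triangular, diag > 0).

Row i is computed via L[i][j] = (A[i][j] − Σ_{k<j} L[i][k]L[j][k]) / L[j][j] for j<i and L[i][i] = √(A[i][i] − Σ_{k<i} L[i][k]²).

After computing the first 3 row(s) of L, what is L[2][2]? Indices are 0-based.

L[2][2] = 2

Step 1: L[0][0] = √(4) = 2.
  L[1][0] = (4) / L[0][0] = 2.
Step 2: L[1][1] = √(1) = 1.
  L[2][0] = (-2) / L[0][0] = -1.
  L[2][1] = (2) / L[1][1] = 2.
Step 3: L[2][2] = √(4) = 2.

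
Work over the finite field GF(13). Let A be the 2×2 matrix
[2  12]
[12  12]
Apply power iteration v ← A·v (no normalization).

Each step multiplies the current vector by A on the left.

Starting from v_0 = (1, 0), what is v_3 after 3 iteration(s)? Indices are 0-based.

v_0 = (1, 0).
v_1 = A·v_0 = (2, 12).
v_2 = A·v_1 = (5, 12).
v_3 = A·v_2 = (11, 9).

v_3 = (11, 9)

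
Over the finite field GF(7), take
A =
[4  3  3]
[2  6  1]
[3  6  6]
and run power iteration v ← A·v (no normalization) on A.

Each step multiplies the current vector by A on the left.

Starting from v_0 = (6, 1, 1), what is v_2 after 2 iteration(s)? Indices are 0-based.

v_2 = (1, 1, 6)

v_0 = (6, 1, 1).
v_1 = A·v_0 = (2, 5, 2).
v_2 = A·v_1 = (1, 1, 6).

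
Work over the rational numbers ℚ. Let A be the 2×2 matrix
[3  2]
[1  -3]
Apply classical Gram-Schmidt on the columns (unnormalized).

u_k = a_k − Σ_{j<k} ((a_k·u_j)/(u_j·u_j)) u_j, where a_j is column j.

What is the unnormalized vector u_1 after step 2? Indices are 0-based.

u_1 = (11/10, -33/10)

Step 1: u_0 = a_0 = (3, 1).
Step 2: u_1 = a_1 − (3/10)·u_0 = (11/10, -33/10).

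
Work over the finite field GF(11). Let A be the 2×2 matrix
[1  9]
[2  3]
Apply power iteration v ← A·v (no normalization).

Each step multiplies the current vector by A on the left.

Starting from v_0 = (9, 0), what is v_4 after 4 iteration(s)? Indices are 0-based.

v_0 = (9, 0).
v_1 = A·v_0 = (9, 7).
v_2 = A·v_1 = (6, 6).
v_3 = A·v_2 = (5, 8).
v_4 = A·v_3 = (0, 1).

v_4 = (0, 1)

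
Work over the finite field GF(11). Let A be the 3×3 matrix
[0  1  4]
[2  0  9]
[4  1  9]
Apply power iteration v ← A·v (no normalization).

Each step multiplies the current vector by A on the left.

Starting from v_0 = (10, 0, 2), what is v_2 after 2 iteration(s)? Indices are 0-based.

v_2 = (6, 10, 9)

v_0 = (10, 0, 2).
v_1 = A·v_0 = (8, 5, 3).
v_2 = A·v_1 = (6, 10, 9).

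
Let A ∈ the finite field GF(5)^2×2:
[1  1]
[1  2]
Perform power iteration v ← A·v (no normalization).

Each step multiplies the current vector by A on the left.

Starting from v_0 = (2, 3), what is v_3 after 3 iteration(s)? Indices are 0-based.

v_3 = (4, 0)

v_0 = (2, 3).
v_1 = A·v_0 = (0, 3).
v_2 = A·v_1 = (3, 1).
v_3 = A·v_2 = (4, 0).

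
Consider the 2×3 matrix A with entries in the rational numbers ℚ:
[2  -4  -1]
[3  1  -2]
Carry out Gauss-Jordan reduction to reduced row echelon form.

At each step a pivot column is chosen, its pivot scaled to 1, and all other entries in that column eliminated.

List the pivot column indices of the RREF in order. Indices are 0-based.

pivot(0,0)=2: scale R0 → (1, -2, -1/2)
  clear (1,0): R1 −= (3)R0 → (0, 7, -1/2)
pivot(1,1)=7: scale R1 → (0, 1, -1/14)
  clear (0,1): R0 −= (-2)R1 → (1, 0, -9/14)

pivot columns: 0, 1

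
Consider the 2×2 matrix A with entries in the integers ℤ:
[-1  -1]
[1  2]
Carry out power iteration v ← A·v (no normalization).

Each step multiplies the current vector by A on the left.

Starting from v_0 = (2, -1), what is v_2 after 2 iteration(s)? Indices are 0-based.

v_2 = (1, -1)

v_0 = (2, -1).
v_1 = A·v_0 = (-1, 0).
v_2 = A·v_1 = (1, -1).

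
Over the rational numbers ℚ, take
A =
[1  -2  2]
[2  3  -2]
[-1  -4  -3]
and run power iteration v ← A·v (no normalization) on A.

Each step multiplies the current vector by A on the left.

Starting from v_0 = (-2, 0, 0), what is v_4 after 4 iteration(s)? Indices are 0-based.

v_0 = (-2, 0, 0).
v_1 = A·v_0 = (-2, -4, 2).
v_2 = A·v_1 = (10, -20, 12).
v_3 = A·v_2 = (74, -64, 34).
v_4 = A·v_3 = (270, -112, 80).

v_4 = (270, -112, 80)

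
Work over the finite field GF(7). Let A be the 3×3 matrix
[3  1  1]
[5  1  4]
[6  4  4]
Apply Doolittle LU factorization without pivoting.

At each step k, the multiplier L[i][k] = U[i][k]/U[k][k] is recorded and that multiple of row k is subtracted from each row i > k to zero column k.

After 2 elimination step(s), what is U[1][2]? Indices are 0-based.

U[1][2] = 0

k=0: U[0][0]=3
  eliminate (1,0): mult=4, new row 1: (0, 4, 0); set L[1][0]=4
  eliminate (2,0): mult=2, new row 2: (0, 2, 2); set L[2][0]=2
k=1: U[1][1]=4
  eliminate (2,1): mult=4, new row 2: (0, 0, 2); set L[2][1]=4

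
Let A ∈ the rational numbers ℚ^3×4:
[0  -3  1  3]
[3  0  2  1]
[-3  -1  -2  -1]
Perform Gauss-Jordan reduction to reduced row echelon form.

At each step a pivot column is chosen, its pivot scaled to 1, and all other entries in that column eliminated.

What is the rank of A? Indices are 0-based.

step 1: exchange rows 0,1
step 1: normalize row 0 (÷3) = (1, 0, 2/3, 1/3)
  row 2: subtract -3×row0 = (0, -1, 0, 0)
step 2: normalize row 1 (÷-3) = (0, 1, -1/3, -1)
  row 2: subtract -1×row1 = (0, 0, -1/3, -1)
step 3: normalize row 2 (÷-1/3) = (0, 0, 1, 3)
  row 0: subtract 2/3×row2 = (1, 0, 0, -5/3)
  row 1: subtract -1/3×row2 = (0, 1, 0, 0)

rank = 3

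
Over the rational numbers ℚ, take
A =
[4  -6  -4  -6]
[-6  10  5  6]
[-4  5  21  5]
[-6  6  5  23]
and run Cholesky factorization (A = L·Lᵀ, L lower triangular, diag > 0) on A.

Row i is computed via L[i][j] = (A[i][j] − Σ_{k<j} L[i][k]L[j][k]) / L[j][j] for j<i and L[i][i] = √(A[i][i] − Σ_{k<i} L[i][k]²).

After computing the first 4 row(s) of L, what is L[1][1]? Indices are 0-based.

Step 1: L[0][0] = √(4) = 2.
  L[1][0] = (-6) / L[0][0] = -3.
Step 2: L[1][1] = √(1) = 1.
  L[2][0] = (-4) / L[0][0] = -2.
  L[2][1] = (-1) / L[1][1] = -1.
Step 3: L[2][2] = √(16) = 4.
  L[3][0] = (-6) / L[0][0] = -3.
  L[3][1] = (-3) / L[1][1] = -3.
  L[3][2] = (-4) / L[2][2] = -1.
Step 4: L[3][3] = √(4) = 2.

L[1][1] = 1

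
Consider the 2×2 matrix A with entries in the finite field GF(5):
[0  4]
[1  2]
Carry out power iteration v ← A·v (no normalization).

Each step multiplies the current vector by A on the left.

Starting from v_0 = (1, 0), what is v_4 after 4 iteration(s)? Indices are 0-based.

v_0 = (1, 0).
v_1 = A·v_0 = (0, 1).
v_2 = A·v_1 = (4, 2).
v_3 = A·v_2 = (3, 3).
v_4 = A·v_3 = (2, 4).

v_4 = (2, 4)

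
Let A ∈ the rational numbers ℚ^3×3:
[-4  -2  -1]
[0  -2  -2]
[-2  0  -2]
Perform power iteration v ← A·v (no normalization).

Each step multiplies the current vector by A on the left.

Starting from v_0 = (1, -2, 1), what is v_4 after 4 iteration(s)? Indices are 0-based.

v_0 = (1, -2, 1).
v_1 = A·v_0 = (-1, 2, -4).
v_2 = A·v_1 = (4, 4, 10).
v_3 = A·v_2 = (-34, -28, -28).
v_4 = A·v_3 = (220, 112, 124).

v_4 = (220, 112, 124)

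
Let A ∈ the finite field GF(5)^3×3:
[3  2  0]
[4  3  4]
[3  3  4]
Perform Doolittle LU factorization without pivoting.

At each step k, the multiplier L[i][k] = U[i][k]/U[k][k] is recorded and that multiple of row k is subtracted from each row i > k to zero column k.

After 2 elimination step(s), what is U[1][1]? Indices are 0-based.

Step 1: pivot at (0,0) is 3.
  row1 ← row1 − (3)·row0  ⇒  L[1][0]=3, U row1=(0, 2, 4)
  row2 ← row2 − (1)·row0  ⇒  L[2][0]=1, U row2=(0, 1, 4)
Step 2: pivot at (1,1) is 2.
  row2 ← row2 − (3)·row1  ⇒  L[2][1]=3, U row2=(0, 0, 2)

U[1][1] = 2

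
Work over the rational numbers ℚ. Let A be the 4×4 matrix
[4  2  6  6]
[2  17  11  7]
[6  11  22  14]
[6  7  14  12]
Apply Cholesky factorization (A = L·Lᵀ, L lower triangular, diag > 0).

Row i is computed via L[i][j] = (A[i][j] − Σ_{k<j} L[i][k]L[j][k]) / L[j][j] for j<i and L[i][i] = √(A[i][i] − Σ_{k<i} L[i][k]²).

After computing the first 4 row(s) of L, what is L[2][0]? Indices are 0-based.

Step 1: L[0][0] = √(4) = 2.
  L[1][0] = (2) / L[0][0] = 1.
Step 2: L[1][1] = √(16) = 4.
  L[2][0] = (6) / L[0][0] = 3.
  L[2][1] = (8) / L[1][1] = 2.
Step 3: L[2][2] = √(9) = 3.
  L[3][0] = (6) / L[0][0] = 3.
  L[3][1] = (4) / L[1][1] = 1.
  L[3][2] = (3) / L[2][2] = 1.
Step 4: L[3][3] = √(1) = 1.

L[2][0] = 3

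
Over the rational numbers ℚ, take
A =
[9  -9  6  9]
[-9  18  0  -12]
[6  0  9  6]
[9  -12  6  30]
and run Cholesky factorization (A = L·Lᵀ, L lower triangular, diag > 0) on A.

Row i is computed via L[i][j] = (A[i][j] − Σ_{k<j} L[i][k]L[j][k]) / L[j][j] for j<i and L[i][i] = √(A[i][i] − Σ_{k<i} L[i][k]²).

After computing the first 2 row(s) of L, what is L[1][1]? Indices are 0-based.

L[1][1] = 3

Step 1: L[0][0] = √(9) = 3.
  L[1][0] = (-9) / L[0][0] = -3.
Step 2: L[1][1] = √(9) = 3.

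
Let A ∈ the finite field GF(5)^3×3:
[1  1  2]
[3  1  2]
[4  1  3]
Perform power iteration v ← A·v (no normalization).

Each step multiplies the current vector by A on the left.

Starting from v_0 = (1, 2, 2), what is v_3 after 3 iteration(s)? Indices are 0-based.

v_3 = (0, 0, 3)

v_0 = (1, 2, 2).
v_1 = A·v_0 = (2, 4, 2).
v_2 = A·v_1 = (0, 4, 3).
v_3 = A·v_2 = (0, 0, 3).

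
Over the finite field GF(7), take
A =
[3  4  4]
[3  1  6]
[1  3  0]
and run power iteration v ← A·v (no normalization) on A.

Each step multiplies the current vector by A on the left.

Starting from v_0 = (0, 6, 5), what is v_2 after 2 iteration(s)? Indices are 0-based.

v_2 = (5, 3, 5)

v_0 = (0, 6, 5).
v_1 = A·v_0 = (2, 1, 4).
v_2 = A·v_1 = (5, 3, 5).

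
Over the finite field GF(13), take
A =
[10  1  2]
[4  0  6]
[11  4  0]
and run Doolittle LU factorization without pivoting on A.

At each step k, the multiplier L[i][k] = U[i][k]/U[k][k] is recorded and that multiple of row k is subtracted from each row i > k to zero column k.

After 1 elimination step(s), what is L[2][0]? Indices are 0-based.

k=0: U[0][0]=10
  eliminate (1,0): mult=3, new row 1: (0, 10, 0); set L[1][0]=3
  eliminate (2,0): mult=5, new row 2: (0, 12, 3); set L[2][0]=5

L[2][0] = 5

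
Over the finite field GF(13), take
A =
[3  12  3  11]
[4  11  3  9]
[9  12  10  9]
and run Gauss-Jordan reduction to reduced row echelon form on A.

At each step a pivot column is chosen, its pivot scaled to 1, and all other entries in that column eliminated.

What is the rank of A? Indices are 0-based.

rank = 3

[1] R0 /= 3  ⇒  (1, 4, 1, 8)
     R1 -= 4·R0  ⇒  (0, 8, 12, 3)
     R2 -= 9·R0  ⇒  (0, 2, 1, 2)
[2] R1 /= 8  ⇒  (0, 1, 8, 2)
     R0 -= 4·R1  ⇒  (1, 0, 8, 0)
     R2 -= 2·R1  ⇒  (0, 0, 11, 11)
[3] R2 /= 11  ⇒  (0, 0, 1, 1)
     R0 -= 8·R2  ⇒  (1, 0, 0, 5)
     R1 -= 8·R2  ⇒  (0, 1, 0, 7)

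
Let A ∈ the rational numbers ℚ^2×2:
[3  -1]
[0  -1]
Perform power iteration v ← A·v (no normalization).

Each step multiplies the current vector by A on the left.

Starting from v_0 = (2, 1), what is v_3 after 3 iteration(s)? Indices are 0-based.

v_3 = (47, -1)

v_0 = (2, 1).
v_1 = A·v_0 = (5, -1).
v_2 = A·v_1 = (16, 1).
v_3 = A·v_2 = (47, -1).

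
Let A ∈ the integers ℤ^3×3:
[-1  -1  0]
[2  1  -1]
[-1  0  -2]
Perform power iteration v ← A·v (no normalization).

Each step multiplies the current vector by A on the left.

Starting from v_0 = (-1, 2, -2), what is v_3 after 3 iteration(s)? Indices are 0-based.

v_3 = (6, 2, 19)

v_0 = (-1, 2, -2).
v_1 = A·v_0 = (-1, 2, 5).
v_2 = A·v_1 = (-1, -5, -9).
v_3 = A·v_2 = (6, 2, 19).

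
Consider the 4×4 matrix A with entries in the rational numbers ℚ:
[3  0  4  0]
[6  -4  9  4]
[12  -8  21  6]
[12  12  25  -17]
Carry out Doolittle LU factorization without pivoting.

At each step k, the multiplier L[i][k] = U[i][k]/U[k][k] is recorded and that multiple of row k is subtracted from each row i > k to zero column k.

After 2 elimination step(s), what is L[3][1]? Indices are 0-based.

L[3][1] = -3

Step 1: pivot at (0,0) is 3.
  row1 ← row1 − (2)·row0  ⇒  L[1][0]=2, U row1=(0, -4, 1, 4)
  row2 ← row2 − (4)·row0  ⇒  L[2][0]=4, U row2=(0, -8, 5, 6)
  row3 ← row3 − (4)·row0  ⇒  L[3][0]=4, U row3=(0, 12, 9, -17)
Step 2: pivot at (1,1) is -4.
  row2 ← row2 − (2)·row1  ⇒  L[2][1]=2, U row2=(0, 0, 3, -2)
  row3 ← row3 − (-3)·row1  ⇒  L[3][1]=-3, U row3=(0, 0, 12, -5)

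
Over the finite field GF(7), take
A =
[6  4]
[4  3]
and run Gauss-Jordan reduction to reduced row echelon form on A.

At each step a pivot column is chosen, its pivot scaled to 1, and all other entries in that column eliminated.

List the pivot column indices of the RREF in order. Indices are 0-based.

pivot(0,0)=6: scale R0 → (1, 3)
  clear (1,0): R1 −= (4)R0 → (0, 5)
pivot(1,1)=5: scale R1 → (0, 1)
  clear (0,1): R0 −= (3)R1 → (1, 0)

pivot columns: 0, 1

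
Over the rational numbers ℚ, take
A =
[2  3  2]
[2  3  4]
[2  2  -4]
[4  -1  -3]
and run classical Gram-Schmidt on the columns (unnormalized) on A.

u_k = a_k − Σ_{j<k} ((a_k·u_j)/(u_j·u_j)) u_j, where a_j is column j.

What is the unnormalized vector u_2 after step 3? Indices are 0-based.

Step 1: u_0 = a_0 = (2, 2, 2, 4).
Step 2: u_1 = a_1 − (3/7)·u_0 = (15/7, 15/7, 8/7, -19/7).
Step 3: u_2 = a_2 − (-2/7)·u_0 − (23/25)·u_1 = (3/5, 13/5, -112/25, 16/25).

u_2 = (3/5, 13/5, -112/25, 16/25)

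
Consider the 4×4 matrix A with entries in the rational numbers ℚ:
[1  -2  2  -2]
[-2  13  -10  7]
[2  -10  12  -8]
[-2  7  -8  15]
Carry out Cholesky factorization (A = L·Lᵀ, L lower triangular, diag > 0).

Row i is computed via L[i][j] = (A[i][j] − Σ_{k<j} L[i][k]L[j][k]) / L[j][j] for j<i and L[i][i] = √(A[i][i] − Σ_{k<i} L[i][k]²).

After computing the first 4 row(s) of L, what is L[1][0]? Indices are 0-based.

L[1][0] = -2

Step 1: L[0][0] = √(1) = 1.
  L[1][0] = (-2) / L[0][0] = -2.
Step 2: L[1][1] = √(9) = 3.
  L[2][0] = (2) / L[0][0] = 2.
  L[2][1] = (-6) / L[1][1] = -2.
Step 3: L[2][2] = √(4) = 2.
  L[3][0] = (-2) / L[0][0] = -2.
  L[3][1] = (3) / L[1][1] = 1.
  L[3][2] = (-2) / L[2][2] = -1.
Step 4: L[3][3] = √(9) = 3.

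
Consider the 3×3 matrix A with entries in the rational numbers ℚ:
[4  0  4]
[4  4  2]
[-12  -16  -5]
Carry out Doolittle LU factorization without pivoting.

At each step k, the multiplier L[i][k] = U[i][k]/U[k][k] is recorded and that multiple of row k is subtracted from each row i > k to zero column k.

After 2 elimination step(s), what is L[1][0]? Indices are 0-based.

k=0: U[0][0]=4
  eliminate (1,0): mult=1, new row 1: (0, 4, -2); set L[1][0]=1
  eliminate (2,0): mult=-3, new row 2: (0, -16, 7); set L[2][0]=-3
k=1: U[1][1]=4
  eliminate (2,1): mult=-4, new row 2: (0, 0, -1); set L[2][1]=-4

L[1][0] = 1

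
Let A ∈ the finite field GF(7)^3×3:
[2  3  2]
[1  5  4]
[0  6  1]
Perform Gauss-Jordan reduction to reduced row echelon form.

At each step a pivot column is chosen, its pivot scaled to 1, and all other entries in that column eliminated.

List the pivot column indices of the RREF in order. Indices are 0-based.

pivot columns: 0, 1, 2

step 1: normalize row 0 (÷2) = (1, 5, 1)
  row 1: subtract 1×row0 = (0, 0, 3)
step 2: exchange rows 1,2
step 2: normalize row 1 (÷6) = (0, 1, 6)
  row 0: subtract 5×row1 = (1, 0, 6)
step 3: normalize row 2 (÷3) = (0, 0, 1)
  row 0: subtract 6×row2 = (1, 0, 0)
  row 1: subtract 6×row2 = (0, 1, 0)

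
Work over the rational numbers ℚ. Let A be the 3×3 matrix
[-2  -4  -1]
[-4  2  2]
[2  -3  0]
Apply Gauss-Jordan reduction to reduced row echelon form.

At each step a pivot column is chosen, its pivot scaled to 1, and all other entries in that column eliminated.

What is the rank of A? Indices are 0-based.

rank = 3

pivot(0,0)=-2: scale R0 → (1, 2, 1/2)
  clear (1,0): R1 −= (-4)R0 → (0, 10, 4)
  clear (2,0): R2 −= (2)R0 → (0, -7, -1)
pivot(1,1)=10: scale R1 → (0, 1, 2/5)
  clear (0,1): R0 −= (2)R1 → (1, 0, -3/10)
  clear (2,1): R2 −= (-7)R1 → (0, 0, 9/5)
pivot(2,2)=9/5: scale R2 → (0, 0, 1)
  clear (0,2): R0 −= (-3/10)R2 → (1, 0, 0)
  clear (1,2): R1 −= (2/5)R2 → (0, 1, 0)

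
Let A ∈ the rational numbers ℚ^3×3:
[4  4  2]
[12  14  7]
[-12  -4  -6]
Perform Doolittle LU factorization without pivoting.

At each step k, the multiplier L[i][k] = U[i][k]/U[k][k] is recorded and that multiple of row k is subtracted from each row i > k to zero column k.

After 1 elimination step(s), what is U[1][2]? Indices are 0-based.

[col 0] pivot 4
  R1 -= 3*R0 → (0, 2, 1)  (L[1][0] := 3)
  R2 -= -3*R0 → (0, 8, 0)  (L[2][0] := -3)

U[1][2] = 1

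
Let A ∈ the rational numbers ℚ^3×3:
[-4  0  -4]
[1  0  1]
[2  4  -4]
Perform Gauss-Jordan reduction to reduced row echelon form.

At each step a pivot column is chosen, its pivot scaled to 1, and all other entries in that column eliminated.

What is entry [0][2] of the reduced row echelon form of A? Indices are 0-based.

[1] R0 /= -4  ⇒  (1, 0, 1)
     R1 -= 1·R0  ⇒  (0, 0, 0)
     R2 -= 2·R0  ⇒  (0, 4, -6)
[2] R1 <-> R2
[2] R1 /= 4  ⇒  (0, 1, -3/2)
column 2 empty below row 2

M[0][2] = 1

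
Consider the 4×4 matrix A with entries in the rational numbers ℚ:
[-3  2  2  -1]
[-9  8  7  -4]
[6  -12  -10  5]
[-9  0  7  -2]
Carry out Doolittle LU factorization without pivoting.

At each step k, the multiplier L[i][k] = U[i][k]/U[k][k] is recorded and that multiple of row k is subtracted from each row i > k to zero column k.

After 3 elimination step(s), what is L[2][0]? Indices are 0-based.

L[2][0] = -2

[col 0] pivot -3
  R1 -= 3*R0 → (0, 2, 1, -1)  (L[1][0] := 3)
  R2 -= -2*R0 → (0, -8, -6, 3)  (L[2][0] := -2)
  R3 -= 3*R0 → (0, -6, 1, 1)  (L[3][0] := 3)
[col 1] pivot 2
  R2 -= -4*R1 → (0, 0, -2, -1)  (L[2][1] := -4)
  R3 -= -3*R1 → (0, 0, 4, -2)  (L[3][1] := -3)
[col 2] pivot -2
  R3 -= -2*R2 → (0, 0, 0, -4)  (L[3][2] := -2)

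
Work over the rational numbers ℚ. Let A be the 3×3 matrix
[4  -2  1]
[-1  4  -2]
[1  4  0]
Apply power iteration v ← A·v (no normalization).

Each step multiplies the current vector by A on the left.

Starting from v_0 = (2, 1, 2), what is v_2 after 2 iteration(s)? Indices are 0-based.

v_2 = (42, -28, 0)

v_0 = (2, 1, 2).
v_1 = A·v_0 = (8, -2, 6).
v_2 = A·v_1 = (42, -28, 0).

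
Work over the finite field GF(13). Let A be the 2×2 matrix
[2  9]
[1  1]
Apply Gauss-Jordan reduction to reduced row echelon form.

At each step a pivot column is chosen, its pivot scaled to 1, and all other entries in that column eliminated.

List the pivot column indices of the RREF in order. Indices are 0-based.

pivot columns: 0, 1

pivot(0,0)=2: scale R0 → (1, 11)
  clear (1,0): R1 −= (1)R0 → (0, 3)
pivot(1,1)=3: scale R1 → (0, 1)
  clear (0,1): R0 −= (11)R1 → (1, 0)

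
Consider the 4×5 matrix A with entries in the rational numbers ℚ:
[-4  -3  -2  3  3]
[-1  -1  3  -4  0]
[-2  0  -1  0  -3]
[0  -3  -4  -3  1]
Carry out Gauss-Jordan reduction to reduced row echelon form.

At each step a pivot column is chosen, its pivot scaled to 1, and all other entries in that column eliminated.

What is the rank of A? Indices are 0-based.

step 1: normalize row 0 (÷-4) = (1, 3/4, 1/2, -3/4, -3/4)
  row 1: subtract -1×row0 = (0, -1/4, 7/2, -19/4, -3/4)
  row 2: subtract -2×row0 = (0, 3/2, 0, -3/2, -9/2)
step 2: normalize row 1 (÷-1/4) = (0, 1, -14, 19, 3)
  row 0: subtract 3/4×row1 = (1, 0, 11, -15, -3)
  row 2: subtract 3/2×row1 = (0, 0, 21, -30, -9)
  row 3: subtract -3×row1 = (0, 0, -46, 54, 10)
step 3: normalize row 2 (÷21) = (0, 0, 1, -10/7, -3/7)
  row 0: subtract 11×row2 = (1, 0, 0, 5/7, 12/7)
  row 1: subtract -14×row2 = (0, 1, 0, -1, -3)
  row 3: subtract -46×row2 = (0, 0, 0, -82/7, -68/7)
step 4: normalize row 3 (÷-82/7) = (0, 0, 0, 1, 34/41)
  row 0: subtract 5/7×row3 = (1, 0, 0, 0, 46/41)
  row 1: subtract -1×row3 = (0, 1, 0, 0, -89/41)
  row 2: subtract -10/7×row3 = (0, 0, 1, 0, 31/41)

rank = 4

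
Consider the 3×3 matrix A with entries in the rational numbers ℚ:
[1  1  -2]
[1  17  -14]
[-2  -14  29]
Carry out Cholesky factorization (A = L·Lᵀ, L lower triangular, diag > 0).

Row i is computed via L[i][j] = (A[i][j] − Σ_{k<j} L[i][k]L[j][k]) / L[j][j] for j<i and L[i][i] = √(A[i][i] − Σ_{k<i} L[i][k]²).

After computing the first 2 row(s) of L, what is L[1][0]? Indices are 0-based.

Step 1: L[0][0] = √(1) = 1.
  L[1][0] = (1) / L[0][0] = 1.
Step 2: L[1][1] = √(16) = 4.

L[1][0] = 1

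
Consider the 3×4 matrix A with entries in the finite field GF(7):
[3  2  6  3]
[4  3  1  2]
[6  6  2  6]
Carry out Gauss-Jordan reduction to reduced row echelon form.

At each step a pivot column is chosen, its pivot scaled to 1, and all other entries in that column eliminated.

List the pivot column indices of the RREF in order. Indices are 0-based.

[1] R0 /= 3  ⇒  (1, 3, 2, 1)
     R1 -= 4·R0  ⇒  (0, 5, 0, 5)
     R2 -= 6·R0  ⇒  (0, 2, 4, 0)
[2] R1 /= 5  ⇒  (0, 1, 0, 1)
     R0 -= 3·R1  ⇒  (1, 0, 2, 5)
     R2 -= 2·R1  ⇒  (0, 0, 4, 5)
[3] R2 /= 4  ⇒  (0, 0, 1, 3)
     R0 -= 2·R2  ⇒  (1, 0, 0, 6)

pivot columns: 0, 1, 2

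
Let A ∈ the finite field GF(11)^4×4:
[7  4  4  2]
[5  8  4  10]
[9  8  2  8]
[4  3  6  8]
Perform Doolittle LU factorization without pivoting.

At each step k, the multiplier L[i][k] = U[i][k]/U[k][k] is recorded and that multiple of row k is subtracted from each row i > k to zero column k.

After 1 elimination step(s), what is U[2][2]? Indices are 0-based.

[col 0] pivot 7
  R1 -= 7*R0 → (0, 2, 9, 7)  (L[1][0] := 7)
  R2 -= 6*R0 → (0, 6, 0, 7)  (L[2][0] := 6)
  R3 -= 10*R0 → (0, 7, 10, 10)  (L[3][0] := 10)

U[2][2] = 0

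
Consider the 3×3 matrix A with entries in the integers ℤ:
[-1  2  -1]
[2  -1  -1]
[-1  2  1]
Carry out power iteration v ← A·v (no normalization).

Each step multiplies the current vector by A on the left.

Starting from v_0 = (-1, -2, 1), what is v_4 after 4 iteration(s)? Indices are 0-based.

v_0 = (-1, -2, 1).
v_1 = A·v_0 = (-4, -1, -2).
v_2 = A·v_1 = (4, -5, 0).
v_3 = A·v_2 = (-14, 13, -14).
v_4 = A·v_3 = (54, -27, 26).

v_4 = (54, -27, 26)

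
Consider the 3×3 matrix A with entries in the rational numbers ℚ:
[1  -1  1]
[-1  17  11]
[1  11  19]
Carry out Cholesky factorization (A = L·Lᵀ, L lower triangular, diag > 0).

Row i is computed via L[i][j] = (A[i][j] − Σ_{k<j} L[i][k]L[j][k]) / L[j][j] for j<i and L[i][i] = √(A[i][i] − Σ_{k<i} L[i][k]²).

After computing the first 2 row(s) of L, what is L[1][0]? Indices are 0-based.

Step 1: L[0][0] = √(1) = 1.
  L[1][0] = (-1) / L[0][0] = -1.
Step 2: L[1][1] = √(16) = 4.

L[1][0] = -1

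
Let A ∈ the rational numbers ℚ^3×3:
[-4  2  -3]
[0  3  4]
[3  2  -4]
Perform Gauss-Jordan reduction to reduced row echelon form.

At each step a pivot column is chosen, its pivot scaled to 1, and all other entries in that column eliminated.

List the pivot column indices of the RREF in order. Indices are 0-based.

[1] R0 /= -4  ⇒  (1, -1/2, 3/4)
     R2 -= 3·R0  ⇒  (0, 7/2, -25/4)
[2] R1 /= 3  ⇒  (0, 1, 4/3)
     R0 -= -1/2·R1  ⇒  (1, 0, 17/12)
     R2 -= 7/2·R1  ⇒  (0, 0, -131/12)
[3] R2 /= -131/12  ⇒  (0, 0, 1)
     R0 -= 17/12·R2  ⇒  (1, 0, 0)
     R1 -= 4/3·R2  ⇒  (0, 1, 0)

pivot columns: 0, 1, 2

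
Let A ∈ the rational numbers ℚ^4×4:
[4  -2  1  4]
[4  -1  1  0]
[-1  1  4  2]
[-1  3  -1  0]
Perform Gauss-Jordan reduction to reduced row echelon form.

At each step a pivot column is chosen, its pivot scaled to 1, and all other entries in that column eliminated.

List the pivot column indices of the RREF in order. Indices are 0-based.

[1] R0 /= 4  ⇒  (1, -1/2, 1/4, 1)
     R1 -= 4·R0  ⇒  (0, 1, 0, -4)
     R2 -= -1·R0  ⇒  (0, 1/2, 17/4, 3)
     R3 -= -1·R0  ⇒  (0, 5/2, -3/4, 1)
[2] R1 /= 1  ⇒  (0, 1, 0, -4)
     R0 -= -1/2·R1  ⇒  (1, 0, 1/4, -1)
     R2 -= 1/2·R1  ⇒  (0, 0, 17/4, 5)
     R3 -= 5/2·R1  ⇒  (0, 0, -3/4, 11)
[3] R2 /= 17/4  ⇒  (0, 0, 1, 20/17)
     R0 -= 1/4·R2  ⇒  (1, 0, 0, -22/17)
     R3 -= -3/4·R2  ⇒  (0, 0, 0, 202/17)
[4] R3 /= 202/17  ⇒  (0, 0, 0, 1)
     R0 -= -22/17·R3  ⇒  (1, 0, 0, 0)
     R1 -= -4·R3  ⇒  (0, 1, 0, 0)
     R2 -= 20/17·R3  ⇒  (0, 0, 1, 0)

pivot columns: 0, 1, 2, 3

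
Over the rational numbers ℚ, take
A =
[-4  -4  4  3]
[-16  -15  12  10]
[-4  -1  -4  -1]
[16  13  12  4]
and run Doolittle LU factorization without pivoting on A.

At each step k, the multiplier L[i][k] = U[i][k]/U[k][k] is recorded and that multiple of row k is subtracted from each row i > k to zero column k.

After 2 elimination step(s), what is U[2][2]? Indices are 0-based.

Step 1: pivot at (0,0) is -4.
  row1 ← row1 − (4)·row0  ⇒  L[1][0]=4, U row1=(0, 1, -4, -2)
  row2 ← row2 − (1)·row0  ⇒  L[2][0]=1, U row2=(0, 3, -8, -4)
  row3 ← row3 − (-4)·row0  ⇒  L[3][0]=-4, U row3=(0, -3, 28, 16)
Step 2: pivot at (1,1) is 1.
  row2 ← row2 − (3)·row1  ⇒  L[2][1]=3, U row2=(0, 0, 4, 2)
  row3 ← row3 − (-3)·row1  ⇒  L[3][1]=-3, U row3=(0, 0, 16, 10)

U[2][2] = 4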